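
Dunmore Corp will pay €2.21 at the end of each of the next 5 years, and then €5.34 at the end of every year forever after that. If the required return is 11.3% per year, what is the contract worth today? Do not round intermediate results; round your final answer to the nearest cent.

€35.78

PV of 5-year annuity: €2.21 × [1 − (1+0.113)^−5] / 0.113 = 8.10666
Perpetuity value at year 5: €5.34 / 0.113 = 47.25664
PV of perpetuity: 47.25664 / (1+0.113)^5 = 27.66859
Total PV = 8.10666 + 27.66859 = 35.77525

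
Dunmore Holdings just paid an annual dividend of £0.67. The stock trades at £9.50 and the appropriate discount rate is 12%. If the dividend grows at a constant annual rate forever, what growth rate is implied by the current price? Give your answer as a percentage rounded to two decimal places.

4.62%

P = D₀(1+g)/(r−g) ⇒ P(r−g) = D₀(1+g) ⇒ g(P+D₀) = P·r − D₀
g = (P·r − D₀)/(P + D₀) = (£9.50×0.12 − £0.67) / (£9.50 + £0.67) = 0.046214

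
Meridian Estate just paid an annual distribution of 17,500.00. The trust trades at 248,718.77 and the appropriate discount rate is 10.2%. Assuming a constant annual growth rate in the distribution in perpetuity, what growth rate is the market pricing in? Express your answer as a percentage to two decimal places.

P = D₀(1+g)/(r−g) ⇒ P(r−g) = D₀(1+g) ⇒ g(P+D₀) = P·r − D₀
g = (P·r − D₀)/(P + D₀) = (248,718.77×0.102 − 17,500.00) / (248,718.77 + 17,500.00) = 0.029560

2.96%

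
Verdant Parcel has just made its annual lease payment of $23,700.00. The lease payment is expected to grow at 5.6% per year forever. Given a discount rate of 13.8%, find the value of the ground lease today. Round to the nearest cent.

$305209.76

D₁ = D₀ × (1 + g) = $23,700.00 × 1.056 = $25,027.2000
Growing perpetuity: P = D₁ / (r − g) = $25,027.2000 / (0.138 − 0.056) = $305,209.76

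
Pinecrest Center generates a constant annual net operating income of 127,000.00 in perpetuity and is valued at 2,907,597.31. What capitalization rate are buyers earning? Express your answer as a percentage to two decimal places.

4.37%

P = C/r ⇒ r = C/P = 127,000.00/2,907,597.31 = 0.043679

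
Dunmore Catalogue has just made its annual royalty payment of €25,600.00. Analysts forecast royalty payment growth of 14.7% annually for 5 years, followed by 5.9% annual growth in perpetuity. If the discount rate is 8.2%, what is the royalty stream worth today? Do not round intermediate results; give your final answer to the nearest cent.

€1730935.56

D_1 = 29363.20000
D_2 = 33679.59040
D_3 = 38630.49019
D_4 = 44309.17225
D_5 = 50822.62057
Terminal value at year 5: TV = D_5×(1+g_2)/(r−g_2) = 53821.15518/0.023 = 2340050.22523
P_0 = D_1/(1+r)^1 + D_2/(1+r)^2 + D_3/(1+r)^3 + D_4/(1+r)^4 + D_5/(1+r)^5 + TV/(1+r)^5
    = 27137.89279 + 28768.17286 + 30496.39027 + 32328.42850 + 34270.52448 + 1577934.14886 = 1730935.55775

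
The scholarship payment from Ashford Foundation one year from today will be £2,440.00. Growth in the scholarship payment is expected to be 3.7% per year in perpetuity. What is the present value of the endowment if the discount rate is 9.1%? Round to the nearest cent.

Growing perpetuity: P = D₁ / (r − g) = £2,440.0000 / (0.091 − 0.037) = £45,185.19

£45185.19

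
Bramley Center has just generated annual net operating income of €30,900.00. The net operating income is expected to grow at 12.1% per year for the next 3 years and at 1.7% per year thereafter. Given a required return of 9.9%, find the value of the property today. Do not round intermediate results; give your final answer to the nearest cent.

€503175.36

D_1 = 34638.90000
D_2 = 38830.20690
D_3 = 43528.66193
Terminal value at year 3: TV = D_3×(1+g_2)/(r−g_2) = 44268.64919/0.082 = 539861.57546
P_0 = D_1/(1+r)^1 + D_2/(1+r)^2 + D_3/(1+r)^3 + TV/(1+r)^3
    = 31518.56233 + 32149.50716 + 32793.08237 + 406714.20456 = 503175.35643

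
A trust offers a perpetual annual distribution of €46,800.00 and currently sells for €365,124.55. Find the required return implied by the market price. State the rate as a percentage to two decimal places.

12.82%

P = C/r ⇒ r = C/P = €46,800.00/€365,124.55 = 0.128175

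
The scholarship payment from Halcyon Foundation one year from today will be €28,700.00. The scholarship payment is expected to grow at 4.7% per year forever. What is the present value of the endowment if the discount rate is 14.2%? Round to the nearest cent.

Growing perpetuity: P = D₁ / (r − g) = €28,700.0000 / (0.142 − 0.047) = €302,105.26

€302105.26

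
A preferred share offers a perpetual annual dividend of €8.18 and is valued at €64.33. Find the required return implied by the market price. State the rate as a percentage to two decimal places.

P = C/r ⇒ r = C/P = €8.18/€64.33 = 0.127157

12.72%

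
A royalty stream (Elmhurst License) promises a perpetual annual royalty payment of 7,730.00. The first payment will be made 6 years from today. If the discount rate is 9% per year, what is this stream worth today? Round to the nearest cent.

55821.88

Value at end of year 5: C / r = 7,730.00 / 0.09 = 85,888.8889
Discount to today: PV = 85,888.8889 / (1 + 0.09)^5 = 85,888.8889 / 1.538624 = 55,821.88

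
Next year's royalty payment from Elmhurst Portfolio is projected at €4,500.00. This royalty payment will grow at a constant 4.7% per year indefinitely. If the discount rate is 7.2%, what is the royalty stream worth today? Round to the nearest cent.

€180000.00

Growing perpetuity: P = D₁ / (r − g) = €4,500.0000 / (0.072 − 0.047) = €180,000.00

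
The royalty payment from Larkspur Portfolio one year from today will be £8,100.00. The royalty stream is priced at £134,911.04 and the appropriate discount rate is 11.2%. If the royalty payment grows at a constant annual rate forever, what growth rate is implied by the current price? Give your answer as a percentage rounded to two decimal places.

P = D₁/(r−g) ⇒ g = r − D₁/P = 0.112 − £8,100.00/£134,911.04 = 0.051960

5.20%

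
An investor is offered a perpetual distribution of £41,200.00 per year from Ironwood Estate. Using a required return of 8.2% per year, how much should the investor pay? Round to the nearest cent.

£502439.02

Level perpetuity: PV = C / r = £41,200.00 / 0.082 = £502,439.02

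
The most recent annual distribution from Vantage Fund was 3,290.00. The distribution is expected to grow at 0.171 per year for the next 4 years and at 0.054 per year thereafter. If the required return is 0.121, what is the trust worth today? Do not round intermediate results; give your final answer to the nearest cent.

D_1 = 3852.59000
D_2 = 4511.38289
D_3 = 5282.82936
D_4 = 6186.19319
Terminal value at year 4: TV = D_4×(1+g_2)/(r−g_2) = 6520.24762/0.067 = 97317.12862
P_0 = D_1/(1+r)^1 + D_2/(1+r)^2 + D_3/(1+r)^3 + D_4/(1+r)^4 + TV/(1+r)^4
    = 3436.74398 + 3590.03318 + 3750.15955 + 3917.42804 + 61626.40533 = 76320.77008

76320.77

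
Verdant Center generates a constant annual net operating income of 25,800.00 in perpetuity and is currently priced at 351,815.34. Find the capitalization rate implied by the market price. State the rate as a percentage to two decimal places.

7.33%

P = C/r ⇒ r = C/P = 25,800.00/351,815.34 = 0.073334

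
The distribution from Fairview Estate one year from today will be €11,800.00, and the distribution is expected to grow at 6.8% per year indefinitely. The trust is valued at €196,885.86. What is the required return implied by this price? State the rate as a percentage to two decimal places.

12.79%

P = D₁/(r − g) ⇒ r = D₁/P + g = €11,800.0000/€196,885.86 + 0.068 = 0.059933 + 0.068 = 0.127933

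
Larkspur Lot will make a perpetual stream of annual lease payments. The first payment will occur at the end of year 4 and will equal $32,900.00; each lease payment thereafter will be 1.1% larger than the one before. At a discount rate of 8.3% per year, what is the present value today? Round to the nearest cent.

$359731.14

Value at end of year 3: C₁ / (r − g) = $32,900.00 / (0.083 − 0.011) = $456,944.4444
Discount to today: PV = $456,944.4444 / (1 + 0.083)^3 = $456,944.4444 / 1.270239 = $359,731.14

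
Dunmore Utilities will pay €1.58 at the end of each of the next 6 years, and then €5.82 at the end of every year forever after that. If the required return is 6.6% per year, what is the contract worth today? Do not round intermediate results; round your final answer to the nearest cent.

€67.72

PV of 6-year annuity: €1.58 × [1 − (1+0.066)^−6] / 0.066 = 7.62504
Perpetuity value at year 6: €5.82 / 0.066 = 88.18182
PV of perpetuity: 88.18182 / (1+0.066)^6 = 60.09465
Total PV = 7.62504 + 60.09465 = 67.71969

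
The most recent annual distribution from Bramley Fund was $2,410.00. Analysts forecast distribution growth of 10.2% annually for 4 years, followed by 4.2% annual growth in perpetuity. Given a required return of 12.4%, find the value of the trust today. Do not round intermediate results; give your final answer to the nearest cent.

$37473.89

D_1 = 2655.82000
D_2 = 2926.71364
D_3 = 3225.23843
D_4 = 3554.21275
Terminal value at year 4: TV = D_4×(1+g_2)/(r−g_2) = 3703.48969/0.082 = 45164.50838
P_0 = D_1/(1+r)^1 + D_2/(1+r)^2 + D_3/(1+r)^3 + D_4/(1+r)^4 + TV/(1+r)^4
    = 2362.82918 + 2316.58164 + 2271.23929 + 2226.78443 + 28296.45579 = 37473.89032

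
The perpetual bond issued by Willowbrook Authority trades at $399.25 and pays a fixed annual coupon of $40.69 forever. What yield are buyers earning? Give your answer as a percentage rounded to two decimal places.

P = C/r ⇒ r = C/P = $40.69/$399.25 = 0.101916

10.19%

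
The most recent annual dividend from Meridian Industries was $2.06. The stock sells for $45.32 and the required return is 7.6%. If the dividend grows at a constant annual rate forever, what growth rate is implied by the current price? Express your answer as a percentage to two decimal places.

P = D₀(1+g)/(r−g) ⇒ P(r−g) = D₀(1+g) ⇒ g(P+D₀) = P·r − D₀
g = (P·r − D₀)/(P + D₀) = ($45.32×0.076 − $2.06) / ($45.32 + $2.06) = 0.029217

2.92%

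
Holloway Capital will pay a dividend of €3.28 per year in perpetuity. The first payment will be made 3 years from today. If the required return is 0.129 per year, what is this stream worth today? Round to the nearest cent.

€19.95

Value at end of year 2: C / r = €3.28 / 0.129 = €25.4264
Discount to today: PV = €25.4264 / (1 + 0.129)^2 = €25.4264 / 1.274641 = €19.95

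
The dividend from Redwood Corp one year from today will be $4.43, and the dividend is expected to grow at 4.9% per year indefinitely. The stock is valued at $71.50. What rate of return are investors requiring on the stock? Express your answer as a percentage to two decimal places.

11.10%

P = D₁/(r − g) ⇒ r = D₁/P + g = $4.4300/$71.50 + 0.049 = 0.061958 + 0.049 = 0.110958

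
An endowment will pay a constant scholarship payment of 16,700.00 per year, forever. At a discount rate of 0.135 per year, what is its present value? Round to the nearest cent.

123703.70

Level perpetuity: PV = C / r = 16,700.00 / 0.135 = 123,703.70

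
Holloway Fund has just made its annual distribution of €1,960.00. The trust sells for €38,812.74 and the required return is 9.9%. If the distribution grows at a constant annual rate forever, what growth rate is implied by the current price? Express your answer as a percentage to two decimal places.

P = D₀(1+g)/(r−g) ⇒ P(r−g) = D₀(1+g) ⇒ g(P+D₀) = P·r − D₀
g = (P·r − D₀)/(P + D₀) = (€38,812.74×0.099 − €1,960.00) / (€38,812.74 + €1,960.00) = 0.046170

4.62%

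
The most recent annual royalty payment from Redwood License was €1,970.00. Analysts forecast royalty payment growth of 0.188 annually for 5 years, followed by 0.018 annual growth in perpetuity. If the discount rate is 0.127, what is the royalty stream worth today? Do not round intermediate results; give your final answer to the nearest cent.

D_1 = 2340.36000
D_2 = 2780.34768
D_3 = 3303.05304
D_4 = 3924.02702
D_5 = 4661.74410
Terminal value at year 5: TV = D_5×(1+g_2)/(r−g_2) = 4745.65549/0.109 = 43538.12375
P_0 = D_1/(1+r)^1 + D_2/(1+r)^2 + D_3/(1+r)^3 + D_4/(1+r)^4 + D_5/(1+r)^5 + TV/(1+r)^5
    = 2076.62822 + 2189.02779 + 2307.51111 + 2432.40745 + 2564.06393 + 23946.94569 = 35516.58418

€35516.58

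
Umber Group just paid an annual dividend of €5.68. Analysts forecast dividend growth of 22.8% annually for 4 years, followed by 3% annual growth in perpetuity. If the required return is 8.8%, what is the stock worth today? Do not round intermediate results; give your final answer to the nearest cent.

D_1 = 6.97504
D_2 = 8.56535
D_3 = 10.51825
D_4 = 12.91641
Terminal value at year 4: TV = D_4×(1+g_2)/(r−g_2) = 13.30390/0.058 = 229.37762
P_0 = D_1/(1+r)^1 + D_2/(1+r)^2 + D_3/(1+r)^3 + D_4/(1+r)^4 + TV/(1+r)^4
    = 6.41088 + 7.23581 + 8.16689 + 9.21778 + 163.69501 = 194.72638

€194.73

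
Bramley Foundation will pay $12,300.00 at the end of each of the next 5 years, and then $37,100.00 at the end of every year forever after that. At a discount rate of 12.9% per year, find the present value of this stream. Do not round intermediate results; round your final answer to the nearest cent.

PV of 5-year annuity: $12,300.00 × [1 − (1+0.129)^−5] / 0.129 = 43367.71017
Perpetuity value at year 5: $37,100.00 / 0.129 = 287596.89922
PV of perpetuity: 287596.89922 / (1+0.129)^5 = 156788.60270
Total PV = 43367.71017 + 156788.60270 = 200156.31287

$200156.31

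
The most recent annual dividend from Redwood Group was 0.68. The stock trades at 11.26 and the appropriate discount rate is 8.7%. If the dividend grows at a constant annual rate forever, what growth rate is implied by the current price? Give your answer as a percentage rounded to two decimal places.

2.51%

P = D₀(1+g)/(r−g) ⇒ P(r−g) = D₀(1+g) ⇒ g(P+D₀) = P·r − D₀
g = (P·r − D₀)/(P + D₀) = (11.26×0.087 − 0.68) / (11.26 + 0.68) = 0.025094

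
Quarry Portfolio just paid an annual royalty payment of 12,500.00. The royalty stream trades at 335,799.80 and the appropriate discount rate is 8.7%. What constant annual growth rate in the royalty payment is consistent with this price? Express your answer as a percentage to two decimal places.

P = D₀(1+g)/(r−g) ⇒ P(r−g) = D₀(1+g) ⇒ g(P+D₀) = P·r − D₀
g = (P·r − D₀)/(P + D₀) = (335,799.80×0.087 − 12,500.00) / (335,799.80 + 12,500.00) = 0.047989

4.80%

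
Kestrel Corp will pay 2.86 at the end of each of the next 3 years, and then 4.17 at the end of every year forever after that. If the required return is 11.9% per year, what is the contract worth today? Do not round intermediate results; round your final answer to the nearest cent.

31.89

PV of 3-year annuity: 2.86 × [1 − (1+0.119)^−3] / 0.119 = 6.88106
Perpetuity value at year 3: 4.17 / 0.119 = 35.04202
PV of perpetuity: 35.04202 / (1+0.119)^3 = 25.00914
Total PV = 6.88106 + 25.00914 = 31.89020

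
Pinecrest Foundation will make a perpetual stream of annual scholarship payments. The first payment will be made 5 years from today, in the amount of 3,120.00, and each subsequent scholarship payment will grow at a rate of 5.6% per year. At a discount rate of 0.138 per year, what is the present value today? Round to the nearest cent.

22686.72

Value at end of year 4: C₁ / (r − g) = 3,120.00 / (0.138 − 0.056) = 38,048.7805
Discount to today: PV = 38,048.7805 / (1 + 0.138)^4 = 38,048.7805 / 1.677139 = 22,686.72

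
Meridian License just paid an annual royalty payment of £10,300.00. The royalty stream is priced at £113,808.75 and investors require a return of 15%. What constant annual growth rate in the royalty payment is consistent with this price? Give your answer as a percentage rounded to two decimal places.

P = D₀(1+g)/(r−g) ⇒ P(r−g) = D₀(1+g) ⇒ g(P+D₀) = P·r − D₀
g = (P·r − D₀)/(P + D₀) = (£113,808.75×0.15 − £10,300.00) / (£113,808.75 + £10,300.00) = 0.054560

5.46%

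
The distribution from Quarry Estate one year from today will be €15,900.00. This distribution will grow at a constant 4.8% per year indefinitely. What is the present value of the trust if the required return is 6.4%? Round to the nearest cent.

Growing perpetuity: P = D₁ / (r − g) = €15,900.0000 / (0.064 − 0.048) = €993,750.00

€993750.00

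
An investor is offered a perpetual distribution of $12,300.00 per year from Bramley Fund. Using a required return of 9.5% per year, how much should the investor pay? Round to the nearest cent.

Level perpetuity: PV = C / r = $12,300.00 / 0.095 = $129,473.68

$129473.68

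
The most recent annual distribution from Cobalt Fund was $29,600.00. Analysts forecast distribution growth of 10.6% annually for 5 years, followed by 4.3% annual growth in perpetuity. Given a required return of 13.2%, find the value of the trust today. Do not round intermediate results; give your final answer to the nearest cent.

$446946.23

D_1 = 32737.60000
D_2 = 36207.78560
D_3 = 40045.81087
D_4 = 44290.66683
D_5 = 48985.47751
Terminal value at year 5: TV = D_5×(1+g_2)/(r−g_2) = 51091.85304/0.089 = 574065.76452
P_0 = D_1/(1+r)^1 + D_2/(1+r)^2 + D_3/(1+r)^3 + D_4/(1+r)^4 + D_5/(1+r)^5 + TV/(1+r)^5
    = 28920.14134 + 28255.89781 + 27606.91076 + 26972.82977 + 26353.31248 + 308837.13390 = 446946.22607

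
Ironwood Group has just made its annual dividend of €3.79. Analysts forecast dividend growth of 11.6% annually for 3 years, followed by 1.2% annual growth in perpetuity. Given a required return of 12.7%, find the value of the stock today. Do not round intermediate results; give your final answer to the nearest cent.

D_1 = 4.22964
D_2 = 4.72028
D_3 = 5.26783
Terminal value at year 3: TV = D_3×(1+g_2)/(r−g_2) = 5.33104/0.115 = 46.35691
P_0 = D_1/(1+r)^1 + D_2/(1+r)^2 + D_3/(1+r)^3 + TV/(1+r)^3
    = 3.75301 + 3.71638 + 3.68010 + 32.38491 = 43.53440

€43.53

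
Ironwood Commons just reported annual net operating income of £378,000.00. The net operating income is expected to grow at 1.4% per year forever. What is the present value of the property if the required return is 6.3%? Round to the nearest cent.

D₁ = D₀ × (1 + g) = £378,000.00 × 1.014 = £383,292.0000
Growing perpetuity: P = D₁ / (r − g) = £383,292.0000 / (0.063 − 0.014) = £7,822,285.71

£7822285.71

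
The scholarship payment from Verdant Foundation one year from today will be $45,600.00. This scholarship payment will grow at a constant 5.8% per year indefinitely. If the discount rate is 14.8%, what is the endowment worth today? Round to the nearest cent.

Growing perpetuity: P = D₁ / (r − g) = $45,600.0000 / (0.148 − 0.058) = $506,666.67

$506666.67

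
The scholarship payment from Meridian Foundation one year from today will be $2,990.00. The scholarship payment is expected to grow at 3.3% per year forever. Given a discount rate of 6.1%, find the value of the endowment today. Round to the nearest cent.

Growing perpetuity: P = D₁ / (r − g) = $2,990.0000 / (0.061 − 0.033) = $106,785.71

$106785.71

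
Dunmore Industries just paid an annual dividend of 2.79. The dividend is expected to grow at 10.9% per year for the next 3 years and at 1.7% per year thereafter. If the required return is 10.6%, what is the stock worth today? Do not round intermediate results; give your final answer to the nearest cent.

D_1 = 3.09411
D_2 = 3.43137
D_3 = 3.80539
Terminal value at year 3: TV = D_3×(1+g_2)/(r−g_2) = 3.87008/0.089 = 43.48403
P_0 = D_1/(1+r)^1 + D_2/(1+r)^2 + D_3/(1+r)^3 + TV/(1+r)^3
    = 2.79757 + 2.80516 + 2.81277 + 32.14137 = 40.55686

40.56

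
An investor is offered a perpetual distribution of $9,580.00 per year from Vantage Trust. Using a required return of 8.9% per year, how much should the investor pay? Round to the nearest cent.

$107640.45

Level perpetuity: PV = C / r = $9,580.00 / 0.089 = $107,640.45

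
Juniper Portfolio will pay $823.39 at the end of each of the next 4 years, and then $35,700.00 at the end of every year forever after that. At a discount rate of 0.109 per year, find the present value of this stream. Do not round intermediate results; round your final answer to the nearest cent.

$219088.72

PV of 4-year annuity: $823.39 × [1 − (1+0.109)^−4] / 0.109 = 2559.98647
Perpetuity value at year 4: $35,700.00 / 0.109 = 327522.93578
PV of perpetuity: 327522.93578 / (1+0.109)^4 = 216528.73246
Total PV = 2559.98647 + 216528.73246 = 219088.71893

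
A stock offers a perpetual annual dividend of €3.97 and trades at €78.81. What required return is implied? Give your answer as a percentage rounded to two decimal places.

P = C/r ⇒ r = C/P = €3.97/€78.81 = 0.050374

5.04%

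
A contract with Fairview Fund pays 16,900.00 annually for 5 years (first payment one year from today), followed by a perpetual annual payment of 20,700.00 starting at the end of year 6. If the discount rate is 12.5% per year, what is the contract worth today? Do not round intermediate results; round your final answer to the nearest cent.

PV of 5-year annuity: 16,900.00 × [1 − (1+0.125)^−5] / 0.125 = 60173.60497
Perpetuity value at year 5: 20,700.00 / 0.125 = 165600.00000
PV of perpetuity: 165600.00000 / (1+0.125)^5 = 91896.23533
Total PV = 60173.60497 + 91896.23533 = 152069.84030

152069.84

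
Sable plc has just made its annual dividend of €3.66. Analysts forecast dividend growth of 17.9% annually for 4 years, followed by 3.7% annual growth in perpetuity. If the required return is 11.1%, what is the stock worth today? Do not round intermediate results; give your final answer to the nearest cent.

€82.07

D_1 = 4.31514
D_2 = 5.08755
D_3 = 5.99822
D_4 = 7.07190
Terminal value at year 4: TV = D_4×(1+g_2)/(r−g_2) = 7.33356/0.074 = 99.10221
P_0 = D_1/(1+r)^1 + D_2/(1+r)^2 + D_3/(1+r)^3 + D_4/(1+r)^4 + TV/(1+r)^4
    = 3.88401 + 4.12174 + 4.37402 + 4.64173 + 65.04698 = 82.06848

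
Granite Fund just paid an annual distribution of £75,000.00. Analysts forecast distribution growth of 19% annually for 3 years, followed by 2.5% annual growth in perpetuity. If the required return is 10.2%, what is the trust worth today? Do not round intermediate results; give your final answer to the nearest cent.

£1520045.75

D_1 = 89250.00000
D_2 = 106207.50000
D_3 = 126386.92500
Terminal value at year 3: TV = D_3×(1+g_2)/(r−g_2) = 129546.59813/0.077 = 1682423.35227
P_0 = D_1/(1+r)^1 + D_2/(1+r)^2 + D_3/(1+r)^3 + TV/(1+r)^3
    = 80989.11071 + 87456.48071 + 94440.30131 + 1257159.85511 = 1520045.74784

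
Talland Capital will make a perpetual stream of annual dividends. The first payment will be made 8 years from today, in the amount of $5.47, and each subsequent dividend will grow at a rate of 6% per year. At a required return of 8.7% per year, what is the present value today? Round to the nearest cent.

$112.98

Value at end of year 7: C₁ / (r − g) = $5.47 / (0.087 − 0.06) = $202.5926
Discount to today: PV = $202.5926 / (1 + 0.087)^7 = $202.5926 / 1.793109 = $112.98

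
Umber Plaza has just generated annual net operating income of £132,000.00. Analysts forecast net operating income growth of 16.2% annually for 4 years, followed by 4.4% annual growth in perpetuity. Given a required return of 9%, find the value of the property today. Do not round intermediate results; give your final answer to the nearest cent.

D_1 = 153384.00000
D_2 = 178232.20800
D_3 = 207105.82570
D_4 = 240656.96946
Terminal value at year 4: TV = D_4×(1+g_2)/(r−g_2) = 251245.87611/0.046 = 5461866.87206
P_0 = D_1/(1+r)^1 + D_2/(1+r)^2 + D_3/(1+r)^3 + D_4/(1+r)^4 + TV/(1+r)^4
    = 140719.26606 + 150014.48363 + 159923.69723 + 170487.46438 + 3869324.19165 = 4490469.10295

£4490469.10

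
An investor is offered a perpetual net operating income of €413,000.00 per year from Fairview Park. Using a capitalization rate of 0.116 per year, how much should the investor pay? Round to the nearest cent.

€3560344.83

Level perpetuity: PV = C / r = €413,000.00 / 0.116 = €3,560,344.83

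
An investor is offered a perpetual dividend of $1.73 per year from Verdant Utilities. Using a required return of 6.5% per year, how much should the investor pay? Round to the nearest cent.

Level perpetuity: PV = C / r = $1.73 / 0.065 = $26.62

$26.62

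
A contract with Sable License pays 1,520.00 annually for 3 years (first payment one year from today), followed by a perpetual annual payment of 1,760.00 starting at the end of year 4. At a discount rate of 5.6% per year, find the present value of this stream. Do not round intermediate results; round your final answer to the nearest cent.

30782.27

PV of 3-year annuity: 1,520.00 × [1 − (1+0.056)^−3] / 0.056 = 4093.23521
Perpetuity value at year 3: 1,760.00 / 0.056 = 31428.57143
PV of perpetuity: 31428.57143 / (1+0.056)^3 = 26689.03592
Total PV = 4093.23521 + 26689.03592 = 30782.27113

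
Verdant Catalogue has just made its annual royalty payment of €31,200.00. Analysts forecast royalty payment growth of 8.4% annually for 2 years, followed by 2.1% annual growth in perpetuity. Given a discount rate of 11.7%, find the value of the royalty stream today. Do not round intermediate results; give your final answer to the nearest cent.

€372170.10

D_1 = 33820.80000
D_2 = 36661.74720
Terminal value at year 2: TV = D_2×(1+g_2)/(r−g_2) = 37431.64389/0.096 = 389912.95720
P_0 = D_1/(1+r)^1 + D_2/(1+r)^2 + TV/(1+r)^2
    = 30278.24530 + 29383.72239 + 312508.13079 = 372170.09848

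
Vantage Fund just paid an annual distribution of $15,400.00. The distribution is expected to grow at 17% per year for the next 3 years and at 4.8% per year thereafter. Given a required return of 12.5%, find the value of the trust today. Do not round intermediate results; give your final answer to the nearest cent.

D_1 = 18018.00000
D_2 = 21081.06000
D_3 = 24664.84020
Terminal value at year 3: TV = D_3×(1+g_2)/(r−g_2) = 25848.75253/0.077 = 335698.08480
P_0 = D_1/(1+r)^1 + D_2/(1+r)^2 + D_3/(1+r)^3 + TV/(1+r)^3
    = 16016.00000 + 16656.64000 + 17322.90560 + 235771.49440 = 285767.04000

$285767.04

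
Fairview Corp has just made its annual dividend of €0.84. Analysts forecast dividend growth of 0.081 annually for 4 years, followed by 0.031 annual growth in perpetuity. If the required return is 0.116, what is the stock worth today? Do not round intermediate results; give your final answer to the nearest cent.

€12.07

D_1 = 0.90804
D_2 = 0.98159
D_3 = 1.06110
D_4 = 1.14705
Terminal value at year 4: TV = D_4×(1+g_2)/(r−g_2) = 1.18261/0.085 = 13.91303
P_0 = D_1/(1+r)^1 + D_2/(1+r)^2 + D_3/(1+r)^3 + D_4/(1+r)^4 + TV/(1+r)^4
    = 0.81366 + 0.78814 + 0.76342 + 0.73948 + 8.96943 = 12.07413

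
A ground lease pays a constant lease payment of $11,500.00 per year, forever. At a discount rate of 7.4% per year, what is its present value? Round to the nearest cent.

$155405.41

Level perpetuity: PV = C / r = $11,500.00 / 0.074 = $155,405.41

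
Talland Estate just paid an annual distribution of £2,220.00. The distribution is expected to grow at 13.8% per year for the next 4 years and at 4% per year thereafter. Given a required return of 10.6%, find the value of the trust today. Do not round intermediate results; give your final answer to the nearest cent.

£48750.63

D_1 = 2526.36000
D_2 = 2874.99768
D_3 = 3271.74736
D_4 = 3723.24850
Terminal value at year 4: TV = D_4×(1+g_2)/(r−g_2) = 3872.17844/0.066 = 58669.37023
P_0 = D_1/(1+r)^1 + D_2/(1+r)^2 + D_3/(1+r)^3 + D_4/(1+r)^4 + TV/(1+r)^4
    = 2284.23146 + 2350.32134 + 2418.32341 + 2488.29298 + 39209.46518 = 48750.63438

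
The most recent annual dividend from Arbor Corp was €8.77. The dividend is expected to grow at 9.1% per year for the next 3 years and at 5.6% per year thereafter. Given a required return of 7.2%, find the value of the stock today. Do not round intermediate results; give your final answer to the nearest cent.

€637.40

D_1 = 9.56807
D_2 = 10.43876
D_3 = 11.38869
Terminal value at year 3: TV = D_3×(1+g_2)/(r−g_2) = 12.02646/0.016 = 751.65367
P_0 = D_1/(1+r)^1 + D_2/(1+r)^2 + D_3/(1+r)^3 + TV/(1+r)^3
    = 8.92544 + 9.08363 + 9.24463 + 610.14552 = 637.39922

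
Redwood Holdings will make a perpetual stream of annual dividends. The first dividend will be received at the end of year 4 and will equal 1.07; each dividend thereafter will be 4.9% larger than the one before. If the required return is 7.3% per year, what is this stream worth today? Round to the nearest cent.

36.09

Value at end of year 3: C₁ / (r − g) = 1.07 / (0.073 − 0.049) = 44.5833
Discount to today: PV = 44.5833 / (1 + 0.073)^3 = 44.5833 / 1.235376 = 36.09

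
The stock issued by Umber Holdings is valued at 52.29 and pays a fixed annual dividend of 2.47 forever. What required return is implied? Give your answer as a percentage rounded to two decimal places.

P = C/r ⇒ r = C/P = 2.47/52.29 = 0.047237

4.72%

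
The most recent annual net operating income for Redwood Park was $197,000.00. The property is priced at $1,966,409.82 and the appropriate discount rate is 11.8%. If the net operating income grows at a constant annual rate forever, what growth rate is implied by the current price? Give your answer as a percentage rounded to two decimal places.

P = D₀(1+g)/(r−g) ⇒ P(r−g) = D₀(1+g) ⇒ g(P+D₀) = P·r − D₀
g = (P·r − D₀)/(P + D₀) = ($1,966,409.82×0.118 − $197,000.00) / ($1,966,409.82 + $197,000.00) = 0.016195

1.62%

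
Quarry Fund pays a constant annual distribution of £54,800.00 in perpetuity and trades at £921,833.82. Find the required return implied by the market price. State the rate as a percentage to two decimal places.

P = C/r ⇒ r = C/P = £54,800.00/£921,833.82 = 0.059447

5.94%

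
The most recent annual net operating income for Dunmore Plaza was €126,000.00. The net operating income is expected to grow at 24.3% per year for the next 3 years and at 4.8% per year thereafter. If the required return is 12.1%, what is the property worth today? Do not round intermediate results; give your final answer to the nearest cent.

€2932479.13

D_1 = 156618.00000
D_2 = 194676.17400
D_3 = 241982.48428
Terminal value at year 3: TV = D_3×(1+g_2)/(r−g_2) = 253597.64353/0.073 = 3473940.32230
P_0 = D_1/(1+r)^1 + D_2/(1+r)^2 + D_3/(1+r)^3 + TV/(1+r)^3
    = 139712.75647 + 154917.89143 + 171777.82252 + 2466070.65752 = 2932479.12794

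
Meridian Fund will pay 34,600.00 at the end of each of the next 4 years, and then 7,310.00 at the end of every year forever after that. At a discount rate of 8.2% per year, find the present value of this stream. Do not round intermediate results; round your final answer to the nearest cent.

179133.35

PV of 4-year annuity: 34,600.00 × [1 − (1+0.082)^−4] / 0.082 = 114091.26326
Perpetuity value at year 4: 7,310.00 / 0.082 = 89146.34146
PV of perpetuity: 89146.34146 / (1+0.082)^4 = 65042.08902
Total PV = 114091.26326 + 65042.08902 = 179133.35228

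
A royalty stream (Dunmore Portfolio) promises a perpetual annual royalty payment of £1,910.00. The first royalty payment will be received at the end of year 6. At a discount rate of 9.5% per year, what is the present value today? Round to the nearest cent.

£12771.42

Value at end of year 5: C / r = £1,910.00 / 0.095 = £20,105.2632
Discount to today: PV = £20,105.2632 / (1 + 0.095)^5 = £20,105.2632 / 1.574239 = £12,771.42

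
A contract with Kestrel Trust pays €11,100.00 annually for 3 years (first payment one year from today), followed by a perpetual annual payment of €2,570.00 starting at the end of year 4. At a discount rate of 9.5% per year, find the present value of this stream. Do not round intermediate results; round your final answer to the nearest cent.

PV of 3-year annuity: €11,100.00 × [1 − (1+0.095)^−3] / 0.095 = 27848.86579
Perpetuity value at year 3: €2,570.00 / 0.095 = 27052.63158
PV of perpetuity: 27052.63158 / (1+0.095)^3 = 20604.74103
Total PV = 27848.86579 + 20604.74103 = 48453.60682

€48453.61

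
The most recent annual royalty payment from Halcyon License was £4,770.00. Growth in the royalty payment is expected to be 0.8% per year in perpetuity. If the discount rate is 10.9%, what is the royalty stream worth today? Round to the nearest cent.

£47605.54

D₁ = D₀ × (1 + g) = £4,770.00 × 1.008 = £4,808.1600
Growing perpetuity: P = D₁ / (r − g) = £4,808.1600 / (0.109 − 0.008) = £47,605.54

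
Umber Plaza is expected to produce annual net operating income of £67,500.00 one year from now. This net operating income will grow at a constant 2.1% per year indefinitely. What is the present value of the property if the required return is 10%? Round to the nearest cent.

£854430.38

Growing perpetuity: P = D₁ / (r − g) = £67,500.0000 / (0.1 − 0.021) = £854,430.38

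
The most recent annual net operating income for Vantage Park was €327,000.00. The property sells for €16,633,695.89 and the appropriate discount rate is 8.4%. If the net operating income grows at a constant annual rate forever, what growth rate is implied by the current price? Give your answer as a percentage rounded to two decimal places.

6.31%

P = D₀(1+g)/(r−g) ⇒ P(r−g) = D₀(1+g) ⇒ g(P+D₀) = P·r − D₀
g = (P·r − D₀)/(P + D₀) = (€16,633,695.89×0.084 − €327,000.00) / (€16,633,695.89 + €327,000.00) = 0.063101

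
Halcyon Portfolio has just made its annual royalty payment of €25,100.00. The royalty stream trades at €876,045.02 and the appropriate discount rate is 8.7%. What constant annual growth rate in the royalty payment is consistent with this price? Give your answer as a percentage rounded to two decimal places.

5.67%

P = D₀(1+g)/(r−g) ⇒ P(r−g) = D₀(1+g) ⇒ g(P+D₀) = P·r − D₀
g = (P·r − D₀)/(P + D₀) = (€876,045.02×0.087 − €25,100.00) / (€876,045.02 + €25,100.00) = 0.056723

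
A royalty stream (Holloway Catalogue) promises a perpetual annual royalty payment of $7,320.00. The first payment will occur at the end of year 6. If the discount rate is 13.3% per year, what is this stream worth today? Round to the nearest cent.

Value at end of year 5: C / r = $7,320.00 / 0.133 = $55,037.5940
Discount to today: PV = $55,037.5940 / (1 + 0.133)^5 = $55,037.5940 / 1.867022 = $29,478.81

$29478.81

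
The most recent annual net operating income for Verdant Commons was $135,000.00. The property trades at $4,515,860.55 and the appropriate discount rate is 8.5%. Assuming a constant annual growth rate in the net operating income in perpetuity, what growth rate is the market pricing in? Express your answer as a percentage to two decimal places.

5.35%

P = D₀(1+g)/(r−g) ⇒ P(r−g) = D₀(1+g) ⇒ g(P+D₀) = P·r − D₀
g = (P·r − D₀)/(P + D₀) = ($4,515,860.55×0.085 − $135,000.00) / ($4,515,860.55 + $135,000.00) = 0.053506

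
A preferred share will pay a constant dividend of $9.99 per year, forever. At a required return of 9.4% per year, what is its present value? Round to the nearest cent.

$106.28

Level perpetuity: PV = C / r = $9.99 / 0.094 = $106.28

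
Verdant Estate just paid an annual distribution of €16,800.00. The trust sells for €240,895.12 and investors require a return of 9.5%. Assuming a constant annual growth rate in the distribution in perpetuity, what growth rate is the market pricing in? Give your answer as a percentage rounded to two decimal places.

2.36%

P = D₀(1+g)/(r−g) ⇒ P(r−g) = D₀(1+g) ⇒ g(P+D₀) = P·r − D₀
g = (P·r − D₀)/(P + D₀) = (€240,895.12×0.095 − €16,800.00) / (€240,895.12 + €16,800.00) = 0.023613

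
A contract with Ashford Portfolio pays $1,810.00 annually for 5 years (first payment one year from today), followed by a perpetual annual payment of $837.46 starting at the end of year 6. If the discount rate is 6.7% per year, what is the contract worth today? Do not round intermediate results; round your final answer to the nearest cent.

PV of 5-year annuity: $1,810.00 × [1 − (1+0.067)^−5] / 0.067 = 7481.35304
Perpetuity value at year 5: $837.46 / 0.067 = 12499.40299
PV of perpetuity: 12499.40299 / (1+0.067)^5 = 9037.89253
Total PV = 7481.35304 + 9037.89253 = 16519.24557

$16519.25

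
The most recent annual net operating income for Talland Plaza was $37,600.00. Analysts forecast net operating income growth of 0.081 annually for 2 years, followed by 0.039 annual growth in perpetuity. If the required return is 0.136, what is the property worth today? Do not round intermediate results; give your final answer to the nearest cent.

D_1 = 40645.60000
D_2 = 43937.89360
Terminal value at year 2: TV = D_2×(1+g_2)/(r−g_2) = 45651.47145/0.097 = 470633.72629
P_0 = D_1/(1+r)^1 + D_2/(1+r)^2 + TV/(1+r)^2
    = 35779.57746 + 34047.29158 + 364692.12326 = 434518.99230

$434518.99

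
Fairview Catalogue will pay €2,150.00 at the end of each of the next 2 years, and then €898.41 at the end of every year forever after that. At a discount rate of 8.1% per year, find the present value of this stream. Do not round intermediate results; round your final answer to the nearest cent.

PV of 2-year annuity: €2,150.00 × [1 − (1+0.081)^−2] / 0.081 = 3828.76889
Perpetuity value at year 2: €898.41 / 0.081 = 11091.48148
PV of perpetuity: 11091.48148 / (1+0.081)^2 = 9491.57253
Total PV = 3828.76889 + 9491.57253 = 13320.34141

€13320.34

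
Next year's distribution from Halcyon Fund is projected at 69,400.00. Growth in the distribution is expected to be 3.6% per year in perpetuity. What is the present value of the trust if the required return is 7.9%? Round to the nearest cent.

1613953.49

Growing perpetuity: P = D₁ / (r − g) = 69,400.0000 / (0.079 − 0.036) = 1,613,953.49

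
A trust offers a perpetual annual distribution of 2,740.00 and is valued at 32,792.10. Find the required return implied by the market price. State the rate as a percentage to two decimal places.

P = C/r ⇒ r = C/P = 2,740.00/32,792.10 = 0.083557

8.36%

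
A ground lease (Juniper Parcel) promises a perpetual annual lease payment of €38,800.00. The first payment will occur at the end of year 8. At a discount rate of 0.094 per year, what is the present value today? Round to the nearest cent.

€220081.03

Value at end of year 7: C / r = €38,800.00 / 0.094 = €412,765.9574
Discount to today: PV = €412,765.9574 / (1 + 0.094)^7 = €412,765.9574 / 1.875518 = €220,081.03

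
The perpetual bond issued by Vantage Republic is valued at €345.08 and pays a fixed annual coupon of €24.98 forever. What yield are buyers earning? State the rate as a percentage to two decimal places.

P = C/r ⇒ r = C/P = €24.98/€345.08 = 0.072389

7.24%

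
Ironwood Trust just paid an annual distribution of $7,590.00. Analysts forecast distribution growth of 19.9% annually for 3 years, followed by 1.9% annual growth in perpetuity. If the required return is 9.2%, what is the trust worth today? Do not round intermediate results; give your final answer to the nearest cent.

$167774.38

D_1 = 9100.41000
D_2 = 10911.39159
D_3 = 13082.75852
Terminal value at year 3: TV = D_3×(1+g_2)/(r−g_2) = 13331.33093/0.073 = 182620.97162
P_0 = D_1/(1+r)^1 + D_2/(1+r)^2 + D_3/(1+r)^3 + TV/(1+r)^3
    = 8333.70879 + 9150.29015 + 10046.88451 + 140243.49749 = 167774.38094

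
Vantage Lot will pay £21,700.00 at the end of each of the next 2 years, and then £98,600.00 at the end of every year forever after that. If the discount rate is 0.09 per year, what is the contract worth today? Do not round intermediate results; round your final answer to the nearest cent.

£960279.91

PV of 2-year annuity: £21,700.00 × [1 − (1+0.09)^−2] / 0.09 = 38172.71273
Perpetuity value at year 2: £98,600.00 / 0.09 = 1095555.55556
PV of perpetuity: 1095555.55556 / (1+0.09)^2 = 922107.19262
Total PV = 38172.71273 + 922107.19262 = 960279.90536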